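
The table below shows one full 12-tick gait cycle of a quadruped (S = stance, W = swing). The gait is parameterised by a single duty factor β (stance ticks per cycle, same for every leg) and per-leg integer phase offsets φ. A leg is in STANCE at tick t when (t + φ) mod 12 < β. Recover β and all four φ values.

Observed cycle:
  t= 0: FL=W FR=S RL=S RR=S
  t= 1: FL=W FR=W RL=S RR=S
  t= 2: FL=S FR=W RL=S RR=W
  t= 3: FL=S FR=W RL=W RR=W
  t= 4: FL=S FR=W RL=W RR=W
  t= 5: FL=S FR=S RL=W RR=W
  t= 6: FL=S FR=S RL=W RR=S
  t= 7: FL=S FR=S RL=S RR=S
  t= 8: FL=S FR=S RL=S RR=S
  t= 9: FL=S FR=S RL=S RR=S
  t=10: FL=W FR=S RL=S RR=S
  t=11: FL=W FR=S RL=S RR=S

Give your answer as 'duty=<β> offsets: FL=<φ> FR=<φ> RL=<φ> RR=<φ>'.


duty β = stance ticks per leg = 8
FL: stance ticks = 8; W→S at t=2 → φ=10
FR: stance ticks = 8; W→S at t=5 → φ=7
RL: stance ticks = 8; W→S at t=7 → φ=5
RR: stance ticks = 8; W→S at t=6 → φ=6

duty=8 offsets: FL=10 FR=7 RL=5 RR=6


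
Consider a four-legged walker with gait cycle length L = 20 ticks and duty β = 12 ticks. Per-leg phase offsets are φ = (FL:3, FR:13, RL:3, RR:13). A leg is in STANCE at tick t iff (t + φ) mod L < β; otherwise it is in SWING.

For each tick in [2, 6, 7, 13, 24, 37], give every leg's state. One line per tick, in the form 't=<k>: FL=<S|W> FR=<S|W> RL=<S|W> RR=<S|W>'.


t=2: phase=(5,15,5,15) vs β=12 → FL=S FR=W RL=S RR=W
t=6: phase=(9,19,9,19) vs β=12 → FL=S FR=W RL=S RR=W
t=7: phase=(10,0,10,0) vs β=12 → FL=S FR=S RL=S RR=S
t=13: phase=(16,6,16,6) vs β=12 → FL=W FR=S RL=W RR=S
t=24: phase=(7,17,7,17) vs β=12 → FL=S FR=W RL=S RR=W
t=37: phase=(0,10,0,10) vs β=12 → FL=S FR=S RL=S RR=S

t=2: FL=S FR=W RL=S RR=W
t=6: FL=S FR=W RL=S RR=W
t=7: FL=S FR=S RL=S RR=S
t=13: FL=W FR=S RL=W RR=S
t=24: FL=S FR=W RL=S RR=W
t=37: FL=S FR=S RL=S RR=S


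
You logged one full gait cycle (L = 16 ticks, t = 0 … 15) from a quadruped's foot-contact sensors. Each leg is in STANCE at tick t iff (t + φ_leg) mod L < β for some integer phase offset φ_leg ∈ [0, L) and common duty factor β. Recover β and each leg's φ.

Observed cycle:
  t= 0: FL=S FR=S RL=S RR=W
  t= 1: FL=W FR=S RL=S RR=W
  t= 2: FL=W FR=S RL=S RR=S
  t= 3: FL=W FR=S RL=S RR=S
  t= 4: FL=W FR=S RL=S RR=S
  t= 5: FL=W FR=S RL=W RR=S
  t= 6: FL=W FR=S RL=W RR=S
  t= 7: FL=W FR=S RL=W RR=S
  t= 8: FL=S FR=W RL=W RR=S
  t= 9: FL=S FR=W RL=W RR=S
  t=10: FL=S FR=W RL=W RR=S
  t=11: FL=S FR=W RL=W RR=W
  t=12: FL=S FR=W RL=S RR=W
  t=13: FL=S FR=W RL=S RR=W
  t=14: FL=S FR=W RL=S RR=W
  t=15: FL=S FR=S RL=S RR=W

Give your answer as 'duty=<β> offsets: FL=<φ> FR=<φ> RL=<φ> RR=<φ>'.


duty β = stance ticks per leg = 9
FL: stance ticks = 9; W→S at t=8 → φ=8
FR: stance ticks = 9; W→S at t=15 → φ=1
RL: stance ticks = 9; W→S at t=12 → φ=4
RR: stance ticks = 9; W→S at t=2 → φ=14

duty=9 offsets: FL=8 FR=1 RL=4 RR=14


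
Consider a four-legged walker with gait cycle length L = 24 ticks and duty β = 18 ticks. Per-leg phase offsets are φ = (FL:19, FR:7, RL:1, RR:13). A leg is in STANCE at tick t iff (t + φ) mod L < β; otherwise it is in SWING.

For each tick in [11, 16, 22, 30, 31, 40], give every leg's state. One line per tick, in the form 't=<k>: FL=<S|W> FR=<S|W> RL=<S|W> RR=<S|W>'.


t=11: phase=(6,18,12,0) vs β=18 → FL=S FR=W RL=S RR=S
t=16: phase=(11,23,17,5) vs β=18 → FL=S FR=W RL=S RR=S
t=22: phase=(17,5,23,11) vs β=18 → FL=S FR=S RL=W RR=S
t=30: phase=(1,13,7,19) vs β=18 → FL=S FR=S RL=S RR=W
t=31: phase=(2,14,8,20) vs β=18 → FL=S FR=S RL=S RR=W
t=40: phase=(11,23,17,5) vs β=18 → FL=S FR=W RL=S RR=S

t=11: FL=S FR=W RL=S RR=S
t=16: FL=S FR=W RL=S RR=S
t=22: FL=S FR=S RL=W RR=S
t=30: FL=S FR=S RL=S RR=W
t=31: FL=S FR=S RL=S RR=W
t=40: FL=S FR=W RL=S RR=S


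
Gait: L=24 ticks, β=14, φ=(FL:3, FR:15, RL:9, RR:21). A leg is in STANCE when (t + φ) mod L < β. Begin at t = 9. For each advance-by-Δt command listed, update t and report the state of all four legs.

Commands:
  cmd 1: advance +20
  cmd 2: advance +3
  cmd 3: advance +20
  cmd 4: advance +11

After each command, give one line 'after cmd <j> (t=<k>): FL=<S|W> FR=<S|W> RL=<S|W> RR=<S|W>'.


after cmd 1 (t=29): FL=S FR=W RL=W RR=S
after cmd 2 (t=32): FL=S FR=W RL=W RR=S
after cmd 3 (t=52): FL=S FR=W RL=S RR=S
after cmd 4 (t=63): FL=W FR=S RL=S RR=S

start t=9: FL=S FR=S RL=W RR=S
cmd 1: advance +20 → t=29, phase=(8,20,14,2) → FL=S FR=W RL=W RR=S
cmd 2: advance +3 → t=32, phase=(11,23,17,5) → FL=S FR=W RL=W RR=S
cmd 3: advance +20 → t=52, phase=(7,19,13,1) → FL=S FR=W RL=S RR=S
cmd 4: advance +11 → t=63, phase=(18,6,0,12) → FL=W FR=S RL=S RR=S


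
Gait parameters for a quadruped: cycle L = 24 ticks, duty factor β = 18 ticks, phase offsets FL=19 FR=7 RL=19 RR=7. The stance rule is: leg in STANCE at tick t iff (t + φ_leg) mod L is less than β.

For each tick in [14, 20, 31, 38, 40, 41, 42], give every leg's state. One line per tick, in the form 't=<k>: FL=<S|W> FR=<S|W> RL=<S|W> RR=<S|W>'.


t=14: FL=S FR=W RL=S RR=W
t=20: FL=S FR=S RL=S RR=S
t=31: FL=S FR=S RL=S RR=S
t=38: FL=S FR=W RL=S RR=W
t=40: FL=S FR=W RL=S RR=W
t=41: FL=S FR=S RL=S RR=S
t=42: FL=S FR=S RL=S RR=S

t=14: phase=(9,21,9,21) vs β=18 → FL=S FR=W RL=S RR=W
t=20: phase=(15,3,15,3) vs β=18 → FL=S FR=S RL=S RR=S
t=31: phase=(2,14,2,14) vs β=18 → FL=S FR=S RL=S RR=S
t=38: phase=(9,21,9,21) vs β=18 → FL=S FR=W RL=S RR=W
t=40: phase=(11,23,11,23) vs β=18 → FL=S FR=W RL=S RR=W
t=41: phase=(12,0,12,0) vs β=18 → FL=S FR=S RL=S RR=S
t=42: phase=(13,1,13,1) vs β=18 → FL=S FR=S RL=S RR=S


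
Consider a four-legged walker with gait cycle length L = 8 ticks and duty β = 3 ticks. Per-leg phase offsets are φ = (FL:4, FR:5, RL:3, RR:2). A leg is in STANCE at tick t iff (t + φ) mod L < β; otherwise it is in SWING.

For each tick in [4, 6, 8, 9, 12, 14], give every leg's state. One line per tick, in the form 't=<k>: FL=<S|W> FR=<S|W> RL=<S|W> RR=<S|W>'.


t=4: FL=S FR=S RL=W RR=W
t=6: FL=S FR=W RL=S RR=S
t=8: FL=W FR=W RL=W RR=S
t=9: FL=W FR=W RL=W RR=W
t=12: FL=S FR=S RL=W RR=W
t=14: FL=S FR=W RL=S RR=S

t=4: phase=(0,1,7,6) vs β=3 → FL=S FR=S RL=W RR=W
t=6: phase=(2,3,1,0) vs β=3 → FL=S FR=W RL=S RR=S
t=8: phase=(4,5,3,2) vs β=3 → FL=W FR=W RL=W RR=S
t=9: phase=(5,6,4,3) vs β=3 → FL=W FR=W RL=W RR=W
t=12: phase=(0,1,7,6) vs β=3 → FL=S FR=S RL=W RR=W
t=14: phase=(2,3,1,0) vs β=3 → FL=S FR=W RL=S RR=S


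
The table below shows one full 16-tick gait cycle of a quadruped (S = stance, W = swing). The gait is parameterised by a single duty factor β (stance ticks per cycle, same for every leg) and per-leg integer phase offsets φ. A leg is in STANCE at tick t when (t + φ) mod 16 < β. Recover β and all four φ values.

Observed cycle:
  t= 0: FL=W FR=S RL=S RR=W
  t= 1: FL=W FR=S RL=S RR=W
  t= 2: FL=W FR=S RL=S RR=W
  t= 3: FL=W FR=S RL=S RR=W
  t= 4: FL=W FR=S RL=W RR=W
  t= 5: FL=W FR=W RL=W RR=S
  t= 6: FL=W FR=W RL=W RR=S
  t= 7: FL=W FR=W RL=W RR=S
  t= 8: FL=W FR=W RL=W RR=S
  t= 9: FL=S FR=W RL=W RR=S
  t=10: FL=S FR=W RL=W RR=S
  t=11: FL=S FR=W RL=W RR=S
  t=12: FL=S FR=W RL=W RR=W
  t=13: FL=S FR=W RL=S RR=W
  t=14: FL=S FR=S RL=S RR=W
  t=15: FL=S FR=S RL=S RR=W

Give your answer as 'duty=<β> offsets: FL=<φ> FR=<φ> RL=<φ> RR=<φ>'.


duty β = stance ticks per leg = 7
FL: stance ticks = 7; W→S at t=9 → φ=7
FR: stance ticks = 7; W→S at t=14 → φ=2
RL: stance ticks = 7; W→S at t=13 → φ=3
RR: stance ticks = 7; W→S at t=5 → φ=11

duty=7 offsets: FL=7 FR=2 RL=3 RR=11


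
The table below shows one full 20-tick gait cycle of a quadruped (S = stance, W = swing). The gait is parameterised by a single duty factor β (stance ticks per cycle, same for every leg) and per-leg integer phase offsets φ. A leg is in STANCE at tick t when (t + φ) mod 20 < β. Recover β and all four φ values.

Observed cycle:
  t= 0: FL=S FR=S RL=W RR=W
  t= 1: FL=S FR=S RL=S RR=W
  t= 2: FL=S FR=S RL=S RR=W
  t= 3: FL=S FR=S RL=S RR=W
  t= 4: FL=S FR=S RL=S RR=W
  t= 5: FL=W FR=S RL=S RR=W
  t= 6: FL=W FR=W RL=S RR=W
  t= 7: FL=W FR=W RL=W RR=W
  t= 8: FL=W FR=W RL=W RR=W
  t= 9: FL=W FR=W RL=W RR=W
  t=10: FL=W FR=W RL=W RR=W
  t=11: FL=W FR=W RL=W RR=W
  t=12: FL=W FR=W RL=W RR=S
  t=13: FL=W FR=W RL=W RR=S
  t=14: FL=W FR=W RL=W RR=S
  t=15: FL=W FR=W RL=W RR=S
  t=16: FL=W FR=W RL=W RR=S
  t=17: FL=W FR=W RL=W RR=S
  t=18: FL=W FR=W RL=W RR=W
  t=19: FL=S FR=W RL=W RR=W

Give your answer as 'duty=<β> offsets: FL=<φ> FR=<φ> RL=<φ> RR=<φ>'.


duty β = stance ticks per leg = 6
FL: stance ticks = 6; W→S at t=19 → φ=1
FR: stance ticks = 6; W→S at t=0 → φ=0
RL: stance ticks = 6; W→S at t=1 → φ=19
RR: stance ticks = 6; W→S at t=12 → φ=8

duty=6 offsets: FL=1 FR=0 RL=19 RR=8


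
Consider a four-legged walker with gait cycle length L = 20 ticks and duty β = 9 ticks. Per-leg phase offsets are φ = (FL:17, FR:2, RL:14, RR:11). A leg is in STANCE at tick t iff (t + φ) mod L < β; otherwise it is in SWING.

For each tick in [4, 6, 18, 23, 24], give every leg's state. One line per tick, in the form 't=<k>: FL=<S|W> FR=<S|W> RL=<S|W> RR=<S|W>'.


t=4: phase=(1,6,18,15) vs β=9 → FL=S FR=S RL=W RR=W
t=6: phase=(3,8,0,17) vs β=9 → FL=S FR=S RL=S RR=W
t=18: phase=(15,0,12,9) vs β=9 → FL=W FR=S RL=W RR=W
t=23: phase=(0,5,17,14) vs β=9 → FL=S FR=S RL=W RR=W
t=24: phase=(1,6,18,15) vs β=9 → FL=S FR=S RL=W RR=W

t=4: FL=S FR=S RL=W RR=W
t=6: FL=S FR=S RL=S RR=W
t=18: FL=W FR=S RL=W RR=W
t=23: FL=S FR=S RL=W RR=W
t=24: FL=S FR=S RL=W RR=W


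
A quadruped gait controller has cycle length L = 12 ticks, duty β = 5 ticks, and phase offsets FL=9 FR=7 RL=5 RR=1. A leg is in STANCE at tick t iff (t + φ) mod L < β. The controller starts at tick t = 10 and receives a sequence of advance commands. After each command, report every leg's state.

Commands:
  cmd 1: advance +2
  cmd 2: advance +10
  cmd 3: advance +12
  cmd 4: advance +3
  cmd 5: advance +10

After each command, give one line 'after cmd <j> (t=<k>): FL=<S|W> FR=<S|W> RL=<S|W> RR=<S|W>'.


start t=10: FL=W FR=W RL=S RR=W
cmd 1: advance +2 → t=12, phase=(9,7,5,1) → FL=W FR=W RL=W RR=S
cmd 2: advance +10 → t=22, phase=(7,5,3,11) → FL=W FR=W RL=S RR=W
cmd 3: advance +12 → t=34, phase=(7,5,3,11) → FL=W FR=W RL=S RR=W
cmd 4: advance +3 → t=37, phase=(10,8,6,2) → FL=W FR=W RL=W RR=S
cmd 5: advance +10 → t=47, phase=(8,6,4,0) → FL=W FR=W RL=S RR=S

after cmd 1 (t=12): FL=W FR=W RL=W RR=S
after cmd 2 (t=22): FL=W FR=W RL=S RR=W
after cmd 3 (t=34): FL=W FR=W RL=S RR=W
after cmd 4 (t=37): FL=W FR=W RL=W RR=S
after cmd 5 (t=47): FL=W FR=W RL=S RR=S


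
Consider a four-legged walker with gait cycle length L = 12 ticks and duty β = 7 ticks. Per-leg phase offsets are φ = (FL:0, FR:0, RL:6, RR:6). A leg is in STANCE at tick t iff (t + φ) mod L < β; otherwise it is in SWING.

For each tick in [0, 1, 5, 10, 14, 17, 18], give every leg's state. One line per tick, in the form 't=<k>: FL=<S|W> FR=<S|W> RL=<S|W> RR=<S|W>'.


t=0: phase=(0,0,6,6) vs β=7 → FL=S FR=S RL=S RR=S
t=1: phase=(1,1,7,7) vs β=7 → FL=S FR=S RL=W RR=W
t=5: phase=(5,5,11,11) vs β=7 → FL=S FR=S RL=W RR=W
t=10: phase=(10,10,4,4) vs β=7 → FL=W FR=W RL=S RR=S
t=14: phase=(2,2,8,8) vs β=7 → FL=S FR=S RL=W RR=W
t=17: phase=(5,5,11,11) vs β=7 → FL=S FR=S RL=W RR=W
t=18: phase=(6,6,0,0) vs β=7 → FL=S FR=S RL=S RR=S

t=0: FL=S FR=S RL=S RR=S
t=1: FL=S FR=S RL=W RR=W
t=5: FL=S FR=S RL=W RR=W
t=10: FL=W FR=W RL=S RR=S
t=14: FL=S FR=S RL=W RR=W
t=17: FL=S FR=S RL=W RR=W
t=18: FL=S FR=S RL=S RR=S


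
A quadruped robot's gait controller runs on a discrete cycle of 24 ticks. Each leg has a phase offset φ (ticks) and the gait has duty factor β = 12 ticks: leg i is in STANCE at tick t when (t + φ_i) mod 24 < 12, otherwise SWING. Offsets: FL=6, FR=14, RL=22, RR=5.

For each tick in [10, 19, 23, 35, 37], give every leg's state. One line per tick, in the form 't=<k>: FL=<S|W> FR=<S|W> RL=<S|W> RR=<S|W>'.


t=10: FL=W FR=S RL=S RR=W
t=19: FL=S FR=S RL=W RR=S
t=23: FL=S FR=W RL=W RR=S
t=35: FL=W FR=S RL=S RR=W
t=37: FL=W FR=S RL=S RR=W

t=10: phase=(16,0,8,15) vs β=12 → FL=W FR=S RL=S RR=W
t=19: phase=(1,9,17,0) vs β=12 → FL=S FR=S RL=W RR=S
t=23: phase=(5,13,21,4) vs β=12 → FL=S FR=W RL=W RR=S
t=35: phase=(17,1,9,16) vs β=12 → FL=W FR=S RL=S RR=W
t=37: phase=(19,3,11,18) vs β=12 → FL=W FR=S RL=S RR=W


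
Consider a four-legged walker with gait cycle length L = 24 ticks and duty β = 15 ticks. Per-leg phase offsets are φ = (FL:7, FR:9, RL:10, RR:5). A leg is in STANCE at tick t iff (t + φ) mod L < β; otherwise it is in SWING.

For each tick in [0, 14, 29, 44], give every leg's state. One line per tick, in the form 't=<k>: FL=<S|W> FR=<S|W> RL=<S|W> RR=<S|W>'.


t=0: FL=S FR=S RL=S RR=S
t=14: FL=W FR=W RL=S RR=W
t=29: FL=S FR=S RL=W RR=S
t=44: FL=S FR=S RL=S RR=S

t=0: phase=(7,9,10,5) vs β=15 → FL=S FR=S RL=S RR=S
t=14: phase=(21,23,0,19) vs β=15 → FL=W FR=W RL=S RR=W
t=29: phase=(12,14,15,10) vs β=15 → FL=S FR=S RL=W RR=S
t=44: phase=(3,5,6,1) vs β=15 → FL=S FR=S RL=S RR=S


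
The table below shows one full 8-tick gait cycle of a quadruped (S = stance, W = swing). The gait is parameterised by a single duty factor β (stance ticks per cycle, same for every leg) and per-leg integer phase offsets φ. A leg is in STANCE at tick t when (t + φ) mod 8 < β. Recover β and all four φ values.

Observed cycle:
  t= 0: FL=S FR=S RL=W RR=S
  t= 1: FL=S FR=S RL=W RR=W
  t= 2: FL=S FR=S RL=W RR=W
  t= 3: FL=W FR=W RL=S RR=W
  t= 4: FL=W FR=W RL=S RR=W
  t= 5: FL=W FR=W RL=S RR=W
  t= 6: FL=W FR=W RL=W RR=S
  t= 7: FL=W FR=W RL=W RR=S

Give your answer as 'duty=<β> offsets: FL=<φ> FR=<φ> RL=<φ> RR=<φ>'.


duty=3 offsets: FL=0 FR=0 RL=5 RR=2

duty β = stance ticks per leg = 3
FL: stance ticks = 3; W→S at t=0 → φ=0
FR: stance ticks = 3; W→S at t=0 → φ=0
RL: stance ticks = 3; W→S at t=3 → φ=5
RR: stance ticks = 3; W→S at t=6 → φ=2


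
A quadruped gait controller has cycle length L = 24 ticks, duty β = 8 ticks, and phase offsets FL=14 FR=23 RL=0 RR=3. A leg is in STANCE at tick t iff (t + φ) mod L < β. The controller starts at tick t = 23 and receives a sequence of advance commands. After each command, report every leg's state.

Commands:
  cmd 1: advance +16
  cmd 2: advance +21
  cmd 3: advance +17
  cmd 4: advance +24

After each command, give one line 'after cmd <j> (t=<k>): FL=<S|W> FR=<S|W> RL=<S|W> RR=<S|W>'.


start t=23: FL=W FR=W RL=W RR=S
cmd 1: advance +16 → t=39, phase=(5,14,15,18) → FL=S FR=W RL=W RR=W
cmd 2: advance +21 → t=60, phase=(2,11,12,15) → FL=S FR=W RL=W RR=W
cmd 3: advance +17 → t=77, phase=(19,4,5,8) → FL=W FR=S RL=S RR=W
cmd 4: advance +24 → t=101, phase=(19,4,5,8) → FL=W FR=S RL=S RR=W

after cmd 1 (t=39): FL=S FR=W RL=W RR=W
after cmd 2 (t=60): FL=S FR=W RL=W RR=W
after cmd 3 (t=77): FL=W FR=S RL=S RR=W
after cmd 4 (t=101): FL=W FR=S RL=S RR=W


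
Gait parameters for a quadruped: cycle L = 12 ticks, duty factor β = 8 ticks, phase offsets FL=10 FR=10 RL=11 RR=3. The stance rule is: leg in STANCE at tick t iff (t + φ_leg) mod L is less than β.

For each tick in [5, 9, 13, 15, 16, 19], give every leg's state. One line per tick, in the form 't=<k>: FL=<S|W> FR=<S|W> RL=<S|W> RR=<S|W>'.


t=5: phase=(3,3,4,8) vs β=8 → FL=S FR=S RL=S RR=W
t=9: phase=(7,7,8,0) vs β=8 → FL=S FR=S RL=W RR=S
t=13: phase=(11,11,0,4) vs β=8 → FL=W FR=W RL=S RR=S
t=15: phase=(1,1,2,6) vs β=8 → FL=S FR=S RL=S RR=S
t=16: phase=(2,2,3,7) vs β=8 → FL=S FR=S RL=S RR=S
t=19: phase=(5,5,6,10) vs β=8 → FL=S FR=S RL=S RR=W

t=5: FL=S FR=S RL=S RR=W
t=9: FL=S FR=S RL=W RR=S
t=13: FL=W FR=W RL=S RR=S
t=15: FL=S FR=S RL=S RR=S
t=16: FL=S FR=S RL=S RR=S
t=19: FL=S FR=S RL=S RR=W


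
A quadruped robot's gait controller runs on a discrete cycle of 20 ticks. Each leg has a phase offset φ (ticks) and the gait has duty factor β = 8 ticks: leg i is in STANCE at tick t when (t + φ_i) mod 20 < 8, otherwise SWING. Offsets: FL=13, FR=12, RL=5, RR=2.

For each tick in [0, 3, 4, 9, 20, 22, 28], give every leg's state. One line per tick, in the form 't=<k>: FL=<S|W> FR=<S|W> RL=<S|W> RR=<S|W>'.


t=0: phase=(13,12,5,2) vs β=8 → FL=W FR=W RL=S RR=S
t=3: phase=(16,15,8,5) vs β=8 → FL=W FR=W RL=W RR=S
t=4: phase=(17,16,9,6) vs β=8 → FL=W FR=W RL=W RR=S
t=9: phase=(2,1,14,11) vs β=8 → FL=S FR=S RL=W RR=W
t=20: phase=(13,12,5,2) vs β=8 → FL=W FR=W RL=S RR=S
t=22: phase=(15,14,7,4) vs β=8 → FL=W FR=W RL=S RR=S
t=28: phase=(1,0,13,10) vs β=8 → FL=S FR=S RL=W RR=W

t=0: FL=W FR=W RL=S RR=S
t=3: FL=W FR=W RL=W RR=S
t=4: FL=W FR=W RL=W RR=S
t=9: FL=S FR=S RL=W RR=W
t=20: FL=W FR=W RL=S RR=S
t=22: FL=W FR=W RL=S RR=S
t=28: FL=S FR=S RL=W RR=W


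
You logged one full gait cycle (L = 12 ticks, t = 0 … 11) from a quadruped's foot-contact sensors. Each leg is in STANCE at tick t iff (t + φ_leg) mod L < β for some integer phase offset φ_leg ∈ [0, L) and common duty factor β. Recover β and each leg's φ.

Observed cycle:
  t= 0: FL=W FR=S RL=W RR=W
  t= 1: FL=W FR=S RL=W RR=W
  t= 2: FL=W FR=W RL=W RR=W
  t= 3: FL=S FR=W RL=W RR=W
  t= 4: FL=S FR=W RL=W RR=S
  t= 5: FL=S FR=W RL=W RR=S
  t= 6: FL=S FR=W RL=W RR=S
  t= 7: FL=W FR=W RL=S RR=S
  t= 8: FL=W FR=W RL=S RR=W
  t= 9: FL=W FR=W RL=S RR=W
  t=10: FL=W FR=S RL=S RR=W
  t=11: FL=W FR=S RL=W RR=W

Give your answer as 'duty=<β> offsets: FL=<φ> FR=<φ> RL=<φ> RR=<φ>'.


duty β = stance ticks per leg = 4
FL: stance ticks = 4; W→S at t=3 → φ=9
FR: stance ticks = 4; W→S at t=10 → φ=2
RL: stance ticks = 4; W→S at t=7 → φ=5
RR: stance ticks = 4; W→S at t=4 → φ=8

duty=4 offsets: FL=9 FR=2 RL=5 RR=8


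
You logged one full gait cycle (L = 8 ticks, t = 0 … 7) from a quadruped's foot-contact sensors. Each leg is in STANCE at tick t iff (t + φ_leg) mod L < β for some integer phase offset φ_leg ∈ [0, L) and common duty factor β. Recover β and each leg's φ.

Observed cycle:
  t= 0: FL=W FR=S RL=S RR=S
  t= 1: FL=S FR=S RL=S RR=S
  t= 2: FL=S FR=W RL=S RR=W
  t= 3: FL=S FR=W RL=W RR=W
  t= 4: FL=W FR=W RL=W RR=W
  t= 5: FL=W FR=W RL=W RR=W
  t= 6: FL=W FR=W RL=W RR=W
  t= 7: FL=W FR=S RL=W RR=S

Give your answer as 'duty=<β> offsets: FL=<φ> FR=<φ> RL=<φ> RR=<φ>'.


duty β = stance ticks per leg = 3
FL: stance ticks = 3; W→S at t=1 → φ=7
FR: stance ticks = 3; W→S at t=7 → φ=1
RL: stance ticks = 3; W→S at t=0 → φ=0
RR: stance ticks = 3; W→S at t=7 → φ=1

duty=3 offsets: FL=7 FR=1 RL=0 RR=1


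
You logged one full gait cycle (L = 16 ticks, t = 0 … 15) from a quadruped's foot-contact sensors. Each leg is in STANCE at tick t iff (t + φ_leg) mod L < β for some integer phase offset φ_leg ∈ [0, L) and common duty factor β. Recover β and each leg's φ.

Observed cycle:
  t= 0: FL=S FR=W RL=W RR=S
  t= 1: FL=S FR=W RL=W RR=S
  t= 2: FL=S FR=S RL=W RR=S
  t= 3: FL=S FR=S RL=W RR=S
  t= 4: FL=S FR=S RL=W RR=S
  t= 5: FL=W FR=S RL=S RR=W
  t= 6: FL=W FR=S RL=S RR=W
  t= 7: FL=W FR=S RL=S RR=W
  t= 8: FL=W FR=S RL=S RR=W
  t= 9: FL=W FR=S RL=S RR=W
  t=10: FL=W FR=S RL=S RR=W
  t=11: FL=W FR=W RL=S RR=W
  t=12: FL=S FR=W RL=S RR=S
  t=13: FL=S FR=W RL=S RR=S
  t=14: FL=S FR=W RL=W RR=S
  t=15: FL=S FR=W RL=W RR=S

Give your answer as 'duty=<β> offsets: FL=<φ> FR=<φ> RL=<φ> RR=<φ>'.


duty=9 offsets: FL=4 FR=14 RL=11 RR=4

duty β = stance ticks per leg = 9
FL: stance ticks = 9; W→S at t=12 → φ=4
FR: stance ticks = 9; W→S at t=2 → φ=14
RL: stance ticks = 9; W→S at t=5 → φ=11
RR: stance ticks = 9; W→S at t=12 → φ=4


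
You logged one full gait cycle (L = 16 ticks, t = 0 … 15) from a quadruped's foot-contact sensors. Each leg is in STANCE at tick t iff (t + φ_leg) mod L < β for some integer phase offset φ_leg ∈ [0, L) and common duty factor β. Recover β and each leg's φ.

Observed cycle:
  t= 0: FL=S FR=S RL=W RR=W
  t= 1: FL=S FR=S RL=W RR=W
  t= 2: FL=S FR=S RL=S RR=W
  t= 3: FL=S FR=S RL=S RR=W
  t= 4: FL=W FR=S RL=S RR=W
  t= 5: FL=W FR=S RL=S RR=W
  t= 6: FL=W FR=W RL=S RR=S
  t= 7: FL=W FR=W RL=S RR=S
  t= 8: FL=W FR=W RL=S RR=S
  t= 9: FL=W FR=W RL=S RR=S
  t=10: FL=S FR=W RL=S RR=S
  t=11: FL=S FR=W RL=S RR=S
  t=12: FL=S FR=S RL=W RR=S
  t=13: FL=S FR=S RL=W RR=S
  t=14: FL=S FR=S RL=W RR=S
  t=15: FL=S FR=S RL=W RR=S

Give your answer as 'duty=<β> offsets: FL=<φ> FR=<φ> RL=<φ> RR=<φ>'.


duty β = stance ticks per leg = 10
FL: stance ticks = 10; W→S at t=10 → φ=6
FR: stance ticks = 10; W→S at t=12 → φ=4
RL: stance ticks = 10; W→S at t=2 → φ=14
RR: stance ticks = 10; W→S at t=6 → φ=10

duty=10 offsets: FL=6 FR=4 RL=14 RR=10


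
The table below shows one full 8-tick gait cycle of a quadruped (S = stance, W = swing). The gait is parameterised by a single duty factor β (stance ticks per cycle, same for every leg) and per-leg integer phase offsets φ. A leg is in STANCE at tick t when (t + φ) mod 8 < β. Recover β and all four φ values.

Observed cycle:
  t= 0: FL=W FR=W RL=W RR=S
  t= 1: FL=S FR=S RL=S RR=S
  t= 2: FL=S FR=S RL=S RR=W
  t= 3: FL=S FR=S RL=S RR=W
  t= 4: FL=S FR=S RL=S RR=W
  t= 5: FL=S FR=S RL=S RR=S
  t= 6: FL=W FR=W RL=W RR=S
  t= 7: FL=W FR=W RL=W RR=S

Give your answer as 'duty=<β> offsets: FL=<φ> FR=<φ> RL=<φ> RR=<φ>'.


duty=5 offsets: FL=7 FR=7 RL=7 RR=3

duty β = stance ticks per leg = 5
FL: stance ticks = 5; W→S at t=1 → φ=7
FR: stance ticks = 5; W→S at t=1 → φ=7
RL: stance ticks = 5; W→S at t=1 → φ=7
RR: stance ticks = 5; W→S at t=5 → φ=3


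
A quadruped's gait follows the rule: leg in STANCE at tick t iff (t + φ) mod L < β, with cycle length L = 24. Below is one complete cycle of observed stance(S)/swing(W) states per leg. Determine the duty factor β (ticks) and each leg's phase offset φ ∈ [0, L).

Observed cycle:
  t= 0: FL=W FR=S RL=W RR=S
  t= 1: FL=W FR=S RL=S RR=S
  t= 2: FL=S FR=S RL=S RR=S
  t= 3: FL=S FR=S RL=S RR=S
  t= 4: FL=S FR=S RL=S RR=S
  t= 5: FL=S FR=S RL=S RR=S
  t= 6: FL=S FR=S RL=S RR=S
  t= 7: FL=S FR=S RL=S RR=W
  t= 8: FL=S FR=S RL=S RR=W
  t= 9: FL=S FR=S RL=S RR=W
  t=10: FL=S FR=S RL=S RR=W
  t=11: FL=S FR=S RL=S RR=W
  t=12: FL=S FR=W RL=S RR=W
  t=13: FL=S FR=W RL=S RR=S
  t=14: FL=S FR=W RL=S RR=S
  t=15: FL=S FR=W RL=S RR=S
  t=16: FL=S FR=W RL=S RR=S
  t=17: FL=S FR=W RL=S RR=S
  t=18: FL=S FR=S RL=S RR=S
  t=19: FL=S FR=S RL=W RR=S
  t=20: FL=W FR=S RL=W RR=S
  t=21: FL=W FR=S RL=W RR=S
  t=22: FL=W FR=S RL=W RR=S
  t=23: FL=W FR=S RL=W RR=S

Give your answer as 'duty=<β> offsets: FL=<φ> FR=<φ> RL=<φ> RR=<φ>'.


duty=18 offsets: FL=22 FR=6 RL=23 RR=11

duty β = stance ticks per leg = 18
FL: stance ticks = 18; W→S at t=2 → φ=22
FR: stance ticks = 18; W→S at t=18 → φ=6
RL: stance ticks = 18; W→S at t=1 → φ=23
RR: stance ticks = 18; W→S at t=13 → φ=11


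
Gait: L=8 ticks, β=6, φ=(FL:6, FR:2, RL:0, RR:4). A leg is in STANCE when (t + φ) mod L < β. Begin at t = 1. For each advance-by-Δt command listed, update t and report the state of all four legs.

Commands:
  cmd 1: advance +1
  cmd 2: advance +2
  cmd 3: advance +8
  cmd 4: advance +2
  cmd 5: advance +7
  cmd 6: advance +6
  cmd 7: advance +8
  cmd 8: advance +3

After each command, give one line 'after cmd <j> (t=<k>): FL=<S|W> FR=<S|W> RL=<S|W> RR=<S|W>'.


start t=1: FL=W FR=S RL=S RR=S
cmd 1: advance +1 → t=2, phase=(0,4,2,6) → FL=S FR=S RL=S RR=W
cmd 2: advance +2 → t=4, phase=(2,6,4,0) → FL=S FR=W RL=S RR=S
cmd 3: advance +8 → t=12, phase=(2,6,4,0) → FL=S FR=W RL=S RR=S
cmd 4: advance +2 → t=14, phase=(4,0,6,2) → FL=S FR=S RL=W RR=S
cmd 5: advance +7 → t=21, phase=(3,7,5,1) → FL=S FR=W RL=S RR=S
cmd 6: advance +6 → t=27, phase=(1,5,3,7) → FL=S FR=S RL=S RR=W
cmd 7: advance +8 → t=35, phase=(1,5,3,7) → FL=S FR=S RL=S RR=W
cmd 8: advance +3 → t=38, phase=(4,0,6,2) → FL=S FR=S RL=W RR=S

after cmd 1 (t=2): FL=S FR=S RL=S RR=W
after cmd 2 (t=4): FL=S FR=W RL=S RR=S
after cmd 3 (t=12): FL=S FR=W RL=S RR=S
after cmd 4 (t=14): FL=S FR=S RL=W RR=S
after cmd 5 (t=21): FL=S FR=W RL=S RR=S
after cmd 6 (t=27): FL=S FR=S RL=S RR=W
after cmd 7 (t=35): FL=S FR=S RL=S RR=W
after cmd 8 (t=38): FL=S FR=S RL=W RR=S


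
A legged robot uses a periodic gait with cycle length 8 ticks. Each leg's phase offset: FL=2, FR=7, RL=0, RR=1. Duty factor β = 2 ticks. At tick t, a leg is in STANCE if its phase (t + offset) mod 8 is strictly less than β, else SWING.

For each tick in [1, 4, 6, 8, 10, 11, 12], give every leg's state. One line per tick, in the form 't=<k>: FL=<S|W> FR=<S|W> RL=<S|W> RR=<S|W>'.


t=1: phase=(3,0,1,2) vs β=2 → FL=W FR=S RL=S RR=W
t=4: phase=(6,3,4,5) vs β=2 → FL=W FR=W RL=W RR=W
t=6: phase=(0,5,6,7) vs β=2 → FL=S FR=W RL=W RR=W
t=8: phase=(2,7,0,1) vs β=2 → FL=W FR=W RL=S RR=S
t=10: phase=(4,1,2,3) vs β=2 → FL=W FR=S RL=W RR=W
t=11: phase=(5,2,3,4) vs β=2 → FL=W FR=W RL=W RR=W
t=12: phase=(6,3,4,5) vs β=2 → FL=W FR=W RL=W RR=W

t=1: FL=W FR=S RL=S RR=W
t=4: FL=W FR=W RL=W RR=W
t=6: FL=S FR=W RL=W RR=W
t=8: FL=W FR=W RL=S RR=S
t=10: FL=W FR=S RL=W RR=W
t=11: FL=W FR=W RL=W RR=W
t=12: FL=W FR=W RL=W RR=W


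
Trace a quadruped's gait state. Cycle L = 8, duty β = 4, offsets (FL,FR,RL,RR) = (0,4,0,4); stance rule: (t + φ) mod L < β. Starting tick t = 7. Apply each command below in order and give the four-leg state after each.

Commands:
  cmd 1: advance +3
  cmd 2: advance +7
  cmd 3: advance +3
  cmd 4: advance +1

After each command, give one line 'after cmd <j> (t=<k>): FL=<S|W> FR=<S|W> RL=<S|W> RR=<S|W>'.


start t=7: FL=W FR=S RL=W RR=S
cmd 1: advance +3 → t=10, phase=(2,6,2,6) → FL=S FR=W RL=S RR=W
cmd 2: advance +7 → t=17, phase=(1,5,1,5) → FL=S FR=W RL=S RR=W
cmd 3: advance +3 → t=20, phase=(4,0,4,0) → FL=W FR=S RL=W RR=S
cmd 4: advance +1 → t=21, phase=(5,1,5,1) → FL=W FR=S RL=W RR=S

after cmd 1 (t=10): FL=S FR=W RL=S RR=W
after cmd 2 (t=17): FL=S FR=W RL=S RR=W
after cmd 3 (t=20): FL=W FR=S RL=W RR=S
after cmd 4 (t=21): FL=W FR=S RL=W RR=S


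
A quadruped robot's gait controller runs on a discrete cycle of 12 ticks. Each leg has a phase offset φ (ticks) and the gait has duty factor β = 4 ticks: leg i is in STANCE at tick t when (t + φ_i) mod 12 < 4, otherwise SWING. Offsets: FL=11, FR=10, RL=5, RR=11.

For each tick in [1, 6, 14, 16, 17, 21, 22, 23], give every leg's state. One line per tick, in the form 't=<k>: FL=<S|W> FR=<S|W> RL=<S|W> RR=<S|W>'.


t=1: FL=S FR=W RL=W RR=S
t=6: FL=W FR=W RL=W RR=W
t=14: FL=S FR=S RL=W RR=S
t=16: FL=S FR=S RL=W RR=S
t=17: FL=W FR=S RL=W RR=W
t=21: FL=W FR=W RL=S RR=W
t=22: FL=W FR=W RL=S RR=W
t=23: FL=W FR=W RL=W RR=W

t=1: phase=(0,11,6,0) vs β=4 → FL=S FR=W RL=W RR=S
t=6: phase=(5,4,11,5) vs β=4 → FL=W FR=W RL=W RR=W
t=14: phase=(1,0,7,1) vs β=4 → FL=S FR=S RL=W RR=S
t=16: phase=(3,2,9,3) vs β=4 → FL=S FR=S RL=W RR=S
t=17: phase=(4,3,10,4) vs β=4 → FL=W FR=S RL=W RR=W
t=21: phase=(8,7,2,8) vs β=4 → FL=W FR=W RL=S RR=W
t=22: phase=(9,8,3,9) vs β=4 → FL=W FR=W RL=S RR=W
t=23: phase=(10,9,4,10) vs β=4 → FL=W FR=W RL=W RR=W


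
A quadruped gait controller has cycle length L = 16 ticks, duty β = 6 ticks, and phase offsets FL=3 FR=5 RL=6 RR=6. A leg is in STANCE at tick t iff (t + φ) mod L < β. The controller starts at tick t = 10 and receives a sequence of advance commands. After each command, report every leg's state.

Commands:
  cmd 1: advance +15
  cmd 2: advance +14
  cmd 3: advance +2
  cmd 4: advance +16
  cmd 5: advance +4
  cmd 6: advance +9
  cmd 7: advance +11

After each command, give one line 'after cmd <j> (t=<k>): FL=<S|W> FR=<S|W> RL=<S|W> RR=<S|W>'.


start t=10: FL=W FR=W RL=S RR=S
cmd 1: advance +15 → t=25, phase=(12,14,15,15) → FL=W FR=W RL=W RR=W
cmd 2: advance +14 → t=39, phase=(10,12,13,13) → FL=W FR=W RL=W RR=W
cmd 3: advance +2 → t=41, phase=(12,14,15,15) → FL=W FR=W RL=W RR=W
cmd 4: advance +16 → t=57, phase=(12,14,15,15) → FL=W FR=W RL=W RR=W
cmd 5: advance +4 → t=61, phase=(0,2,3,3) → FL=S FR=S RL=S RR=S
cmd 6: advance +9 → t=70, phase=(9,11,12,12) → FL=W FR=W RL=W RR=W
cmd 7: advance +11 → t=81, phase=(4,6,7,7) → FL=S FR=W RL=W RR=W

after cmd 1 (t=25): FL=W FR=W RL=W RR=W
after cmd 2 (t=39): FL=W FR=W RL=W RR=W
after cmd 3 (t=41): FL=W FR=W RL=W RR=W
after cmd 4 (t=57): FL=W FR=W RL=W RR=W
after cmd 5 (t=61): FL=S FR=S RL=S RR=S
after cmd 6 (t=70): FL=W FR=W RL=W RR=W
after cmd 7 (t=81): FL=S FR=W RL=W RR=W


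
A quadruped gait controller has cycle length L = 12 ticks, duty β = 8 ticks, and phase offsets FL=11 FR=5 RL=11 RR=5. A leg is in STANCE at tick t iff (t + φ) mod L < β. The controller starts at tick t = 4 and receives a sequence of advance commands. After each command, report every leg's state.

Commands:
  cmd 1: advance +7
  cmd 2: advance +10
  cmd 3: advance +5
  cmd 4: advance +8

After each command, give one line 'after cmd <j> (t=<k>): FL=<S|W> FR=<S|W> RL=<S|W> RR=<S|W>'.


start t=4: FL=S FR=W RL=S RR=W
cmd 1: advance +7 → t=11, phase=(10,4,10,4) → FL=W FR=S RL=W RR=S
cmd 2: advance +10 → t=21, phase=(8,2,8,2) → FL=W FR=S RL=W RR=S
cmd 3: advance +5 → t=26, phase=(1,7,1,7) → FL=S FR=S RL=S RR=S
cmd 4: advance +8 → t=34, phase=(9,3,9,3) → FL=W FR=S RL=W RR=S

after cmd 1 (t=11): FL=W FR=S RL=W RR=S
after cmd 2 (t=21): FL=W FR=S RL=W RR=S
after cmd 3 (t=26): FL=S FR=S RL=S RR=S
after cmd 4 (t=34): FL=W FR=S RL=W RR=S


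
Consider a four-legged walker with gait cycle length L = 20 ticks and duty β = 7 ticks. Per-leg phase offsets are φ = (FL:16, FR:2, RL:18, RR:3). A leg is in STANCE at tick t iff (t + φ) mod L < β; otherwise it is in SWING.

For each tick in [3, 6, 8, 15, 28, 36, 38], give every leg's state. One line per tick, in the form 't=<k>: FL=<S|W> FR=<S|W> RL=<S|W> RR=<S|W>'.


t=3: phase=(19,5,1,6) vs β=7 → FL=W FR=S RL=S RR=S
t=6: phase=(2,8,4,9) vs β=7 → FL=S FR=W RL=S RR=W
t=8: phase=(4,10,6,11) vs β=7 → FL=S FR=W RL=S RR=W
t=15: phase=(11,17,13,18) vs β=7 → FL=W FR=W RL=W RR=W
t=28: phase=(4,10,6,11) vs β=7 → FL=S FR=W RL=S RR=W
t=36: phase=(12,18,14,19) vs β=7 → FL=W FR=W RL=W RR=W
t=38: phase=(14,0,16,1) vs β=7 → FL=W FR=S RL=W RR=S

t=3: FL=W FR=S RL=S RR=S
t=6: FL=S FR=W RL=S RR=W
t=8: FL=S FR=W RL=S RR=W
t=15: FL=W FR=W RL=W RR=W
t=28: FL=S FR=W RL=S RR=W
t=36: FL=W FR=W RL=W RR=W
t=38: FL=W FR=S RL=W RR=S


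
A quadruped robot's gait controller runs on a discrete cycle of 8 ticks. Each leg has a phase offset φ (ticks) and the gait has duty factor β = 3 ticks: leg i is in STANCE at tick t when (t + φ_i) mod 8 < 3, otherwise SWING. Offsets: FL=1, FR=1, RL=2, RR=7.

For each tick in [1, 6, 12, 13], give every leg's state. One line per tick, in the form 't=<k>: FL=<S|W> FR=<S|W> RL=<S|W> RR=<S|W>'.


t=1: phase=(2,2,3,0) vs β=3 → FL=S FR=S RL=W RR=S
t=6: phase=(7,7,0,5) vs β=3 → FL=W FR=W RL=S RR=W
t=12: phase=(5,5,6,3) vs β=3 → FL=W FR=W RL=W RR=W
t=13: phase=(6,6,7,4) vs β=3 → FL=W FR=W RL=W RR=W

t=1: FL=S FR=S RL=W RR=S
t=6: FL=W FR=W RL=S RR=W
t=12: FL=W FR=W RL=W RR=W
t=13: FL=W FR=W RL=W RR=W


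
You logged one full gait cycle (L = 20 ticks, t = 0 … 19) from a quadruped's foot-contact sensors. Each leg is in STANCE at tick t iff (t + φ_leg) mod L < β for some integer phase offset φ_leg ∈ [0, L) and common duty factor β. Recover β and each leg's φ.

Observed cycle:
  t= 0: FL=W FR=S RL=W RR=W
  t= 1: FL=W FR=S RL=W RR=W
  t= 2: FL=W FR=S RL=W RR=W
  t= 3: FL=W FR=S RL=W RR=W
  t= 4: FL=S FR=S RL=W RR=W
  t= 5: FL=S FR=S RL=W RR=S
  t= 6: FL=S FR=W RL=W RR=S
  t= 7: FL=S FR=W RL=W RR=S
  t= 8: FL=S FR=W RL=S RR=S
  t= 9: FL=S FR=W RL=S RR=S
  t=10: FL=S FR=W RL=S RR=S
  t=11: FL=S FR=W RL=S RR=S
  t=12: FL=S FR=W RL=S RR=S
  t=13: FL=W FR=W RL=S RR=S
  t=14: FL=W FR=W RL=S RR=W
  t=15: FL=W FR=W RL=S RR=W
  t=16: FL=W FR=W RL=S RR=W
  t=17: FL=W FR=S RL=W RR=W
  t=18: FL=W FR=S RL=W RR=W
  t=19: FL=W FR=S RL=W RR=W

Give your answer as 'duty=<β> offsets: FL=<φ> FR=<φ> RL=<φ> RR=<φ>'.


duty=9 offsets: FL=16 FR=3 RL=12 RR=15

duty β = stance ticks per leg = 9
FL: stance ticks = 9; W→S at t=4 → φ=16
FR: stance ticks = 9; W→S at t=17 → φ=3
RL: stance ticks = 9; W→S at t=8 → φ=12
RR: stance ticks = 9; W→S at t=5 → φ=15


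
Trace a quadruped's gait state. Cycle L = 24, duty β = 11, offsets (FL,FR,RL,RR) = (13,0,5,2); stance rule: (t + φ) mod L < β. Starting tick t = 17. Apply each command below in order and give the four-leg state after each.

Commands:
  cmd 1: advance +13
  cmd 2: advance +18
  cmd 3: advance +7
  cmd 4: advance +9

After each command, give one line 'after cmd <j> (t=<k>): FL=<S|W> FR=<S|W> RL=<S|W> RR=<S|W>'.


after cmd 1 (t=30): FL=W FR=S RL=W RR=S
after cmd 2 (t=48): FL=W FR=S RL=S RR=S
after cmd 3 (t=55): FL=W FR=S RL=W RR=S
after cmd 4 (t=64): FL=S FR=W RL=W RR=W

start t=17: FL=S FR=W RL=W RR=W
cmd 1: advance +13 → t=30, phase=(19,6,11,8) → FL=W FR=S RL=W RR=S
cmd 2: advance +18 → t=48, phase=(13,0,5,2) → FL=W FR=S RL=S RR=S
cmd 3: advance +7 → t=55, phase=(20,7,12,9) → FL=W FR=S RL=W RR=S
cmd 4: advance +9 → t=64, phase=(5,16,21,18) → FL=S FR=W RL=W RR=W


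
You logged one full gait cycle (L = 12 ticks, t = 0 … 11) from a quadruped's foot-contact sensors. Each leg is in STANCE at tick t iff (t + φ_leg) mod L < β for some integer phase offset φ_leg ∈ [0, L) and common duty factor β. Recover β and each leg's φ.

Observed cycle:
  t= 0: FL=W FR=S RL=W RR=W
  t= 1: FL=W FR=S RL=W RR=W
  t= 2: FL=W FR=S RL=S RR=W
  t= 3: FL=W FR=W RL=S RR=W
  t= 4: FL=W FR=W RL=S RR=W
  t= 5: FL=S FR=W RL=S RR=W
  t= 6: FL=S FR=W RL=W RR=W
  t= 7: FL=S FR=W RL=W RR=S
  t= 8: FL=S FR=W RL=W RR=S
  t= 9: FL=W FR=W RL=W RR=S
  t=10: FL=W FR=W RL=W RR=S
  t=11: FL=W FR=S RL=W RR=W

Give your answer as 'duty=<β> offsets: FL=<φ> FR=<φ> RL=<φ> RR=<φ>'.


duty β = stance ticks per leg = 4
FL: stance ticks = 4; W→S at t=5 → φ=7
FR: stance ticks = 4; W→S at t=11 → φ=1
RL: stance ticks = 4; W→S at t=2 → φ=10
RR: stance ticks = 4; W→S at t=7 → φ=5

duty=4 offsets: FL=7 FR=1 RL=10 RR=5


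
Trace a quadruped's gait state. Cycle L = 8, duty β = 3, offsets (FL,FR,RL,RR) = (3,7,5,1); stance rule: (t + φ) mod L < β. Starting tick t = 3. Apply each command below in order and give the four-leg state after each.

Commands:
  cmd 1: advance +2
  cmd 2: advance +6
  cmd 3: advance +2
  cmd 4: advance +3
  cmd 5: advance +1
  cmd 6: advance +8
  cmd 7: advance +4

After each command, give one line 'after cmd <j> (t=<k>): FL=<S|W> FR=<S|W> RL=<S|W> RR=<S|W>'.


after cmd 1 (t=5): FL=S FR=W RL=S RR=W
after cmd 2 (t=11): FL=W FR=S RL=S RR=W
after cmd 3 (t=13): FL=S FR=W RL=S RR=W
after cmd 4 (t=16): FL=W FR=W RL=W RR=S
after cmd 5 (t=17): FL=W FR=S RL=W RR=S
after cmd 6 (t=25): FL=W FR=S RL=W RR=S
after cmd 7 (t=29): FL=S FR=W RL=S RR=W

start t=3: FL=W FR=S RL=S RR=W
cmd 1: advance +2 → t=5, phase=(0,4,2,6) → FL=S FR=W RL=S RR=W
cmd 2: advance +6 → t=11, phase=(6,2,0,4) → FL=W FR=S RL=S RR=W
cmd 3: advance +2 → t=13, phase=(0,4,2,6) → FL=S FR=W RL=S RR=W
cmd 4: advance +3 → t=16, phase=(3,7,5,1) → FL=W FR=W RL=W RR=S
cmd 5: advance +1 → t=17, phase=(4,0,6,2) → FL=W FR=S RL=W RR=S
cmd 6: advance +8 → t=25, phase=(4,0,6,2) → FL=W FR=S RL=W RR=S
cmd 7: advance +4 → t=29, phase=(0,4,2,6) → FL=S FR=W RL=S RR=W


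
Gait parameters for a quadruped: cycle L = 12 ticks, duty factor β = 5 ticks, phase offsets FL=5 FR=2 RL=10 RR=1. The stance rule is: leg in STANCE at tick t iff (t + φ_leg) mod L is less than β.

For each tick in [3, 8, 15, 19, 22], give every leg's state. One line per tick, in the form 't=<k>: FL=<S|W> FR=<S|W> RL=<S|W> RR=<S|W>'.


t=3: phase=(8,5,1,4) vs β=5 → FL=W FR=W RL=S RR=S
t=8: phase=(1,10,6,9) vs β=5 → FL=S FR=W RL=W RR=W
t=15: phase=(8,5,1,4) vs β=5 → FL=W FR=W RL=S RR=S
t=19: phase=(0,9,5,8) vs β=5 → FL=S FR=W RL=W RR=W
t=22: phase=(3,0,8,11) vs β=5 → FL=S FR=S RL=W RR=W

t=3: FL=W FR=W RL=S RR=S
t=8: FL=S FR=W RL=W RR=W
t=15: FL=W FR=W RL=S RR=S
t=19: FL=S FR=W RL=W RR=W
t=22: FL=S FR=S RL=W RR=W


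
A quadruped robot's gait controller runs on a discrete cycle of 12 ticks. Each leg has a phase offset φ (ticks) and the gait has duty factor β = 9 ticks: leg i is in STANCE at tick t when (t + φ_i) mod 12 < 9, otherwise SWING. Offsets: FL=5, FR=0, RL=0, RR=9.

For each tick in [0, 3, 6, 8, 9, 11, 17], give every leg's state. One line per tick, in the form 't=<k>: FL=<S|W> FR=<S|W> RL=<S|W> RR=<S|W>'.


t=0: phase=(5,0,0,9) vs β=9 → FL=S FR=S RL=S RR=W
t=3: phase=(8,3,3,0) vs β=9 → FL=S FR=S RL=S RR=S
t=6: phase=(11,6,6,3) vs β=9 → FL=W FR=S RL=S RR=S
t=8: phase=(1,8,8,5) vs β=9 → FL=S FR=S RL=S RR=S
t=9: phase=(2,9,9,6) vs β=9 → FL=S FR=W RL=W RR=S
t=11: phase=(4,11,11,8) vs β=9 → FL=S FR=W RL=W RR=S
t=17: phase=(10,5,5,2) vs β=9 → FL=W FR=S RL=S RR=S

t=0: FL=S FR=S RL=S RR=W
t=3: FL=S FR=S RL=S RR=S
t=6: FL=W FR=S RL=S RR=S
t=8: FL=S FR=S RL=S RR=S
t=9: FL=S FR=W RL=W RR=S
t=11: FL=S FR=W RL=W RR=S
t=17: FL=W FR=S RL=S RR=S


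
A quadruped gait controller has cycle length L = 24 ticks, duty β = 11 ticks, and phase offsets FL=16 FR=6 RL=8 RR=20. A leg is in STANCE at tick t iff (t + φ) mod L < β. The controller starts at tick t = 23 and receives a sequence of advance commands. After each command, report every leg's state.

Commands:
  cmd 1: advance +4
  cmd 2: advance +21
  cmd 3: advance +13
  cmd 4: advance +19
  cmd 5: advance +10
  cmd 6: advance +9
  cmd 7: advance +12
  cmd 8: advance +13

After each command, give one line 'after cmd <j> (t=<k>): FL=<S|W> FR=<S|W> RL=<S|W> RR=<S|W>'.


after cmd 1 (t=27): FL=W FR=S RL=W RR=W
after cmd 2 (t=48): FL=W FR=S RL=S RR=W
after cmd 3 (t=61): FL=S FR=W RL=W RR=S
after cmd 4 (t=80): FL=S FR=W RL=W RR=S
after cmd 5 (t=90): FL=S FR=S RL=S RR=W
after cmd 6 (t=99): FL=W FR=S RL=W RR=W
after cmd 7 (t=111): FL=S FR=W RL=W RR=W
after cmd 8 (t=124): FL=W FR=S RL=W RR=S

start t=23: FL=W FR=S RL=S RR=W
cmd 1: advance +4 → t=27, phase=(19,9,11,23) → FL=W FR=S RL=W RR=W
cmd 2: advance +21 → t=48, phase=(16,6,8,20) → FL=W FR=S RL=S RR=W
cmd 3: advance +13 → t=61, phase=(5,19,21,9) → FL=S FR=W RL=W RR=S
cmd 4: advance +19 → t=80, phase=(0,14,16,4) → FL=S FR=W RL=W RR=S
cmd 5: advance +10 → t=90, phase=(10,0,2,14) → FL=S FR=S RL=S RR=W
cmd 6: advance +9 → t=99, phase=(19,9,11,23) → FL=W FR=S RL=W RR=W
cmd 7: advance +12 → t=111, phase=(7,21,23,11) → FL=S FR=W RL=W RR=W
cmd 8: advance +13 → t=124, phase=(20,10,12,0) → FL=W FR=S RL=W RR=S


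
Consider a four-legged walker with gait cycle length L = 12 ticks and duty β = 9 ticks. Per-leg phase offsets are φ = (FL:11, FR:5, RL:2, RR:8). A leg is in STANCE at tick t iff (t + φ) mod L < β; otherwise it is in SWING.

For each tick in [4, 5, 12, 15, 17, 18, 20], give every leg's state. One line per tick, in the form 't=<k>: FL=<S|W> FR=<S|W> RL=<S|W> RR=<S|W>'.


t=4: phase=(3,9,6,0) vs β=9 → FL=S FR=W RL=S RR=S
t=5: phase=(4,10,7,1) vs β=9 → FL=S FR=W RL=S RR=S
t=12: phase=(11,5,2,8) vs β=9 → FL=W FR=S RL=S RR=S
t=15: phase=(2,8,5,11) vs β=9 → FL=S FR=S RL=S RR=W
t=17: phase=(4,10,7,1) vs β=9 → FL=S FR=W RL=S RR=S
t=18: phase=(5,11,8,2) vs β=9 → FL=S FR=W RL=S RR=S
t=20: phase=(7,1,10,4) vs β=9 → FL=S FR=S RL=W RR=S

t=4: FL=S FR=W RL=S RR=S
t=5: FL=S FR=W RL=S RR=S
t=12: FL=W FR=S RL=S RR=S
t=15: FL=S FR=S RL=S RR=W
t=17: FL=S FR=W RL=S RR=S
t=18: FL=S FR=W RL=S RR=S
t=20: FL=S FR=S RL=W RR=S


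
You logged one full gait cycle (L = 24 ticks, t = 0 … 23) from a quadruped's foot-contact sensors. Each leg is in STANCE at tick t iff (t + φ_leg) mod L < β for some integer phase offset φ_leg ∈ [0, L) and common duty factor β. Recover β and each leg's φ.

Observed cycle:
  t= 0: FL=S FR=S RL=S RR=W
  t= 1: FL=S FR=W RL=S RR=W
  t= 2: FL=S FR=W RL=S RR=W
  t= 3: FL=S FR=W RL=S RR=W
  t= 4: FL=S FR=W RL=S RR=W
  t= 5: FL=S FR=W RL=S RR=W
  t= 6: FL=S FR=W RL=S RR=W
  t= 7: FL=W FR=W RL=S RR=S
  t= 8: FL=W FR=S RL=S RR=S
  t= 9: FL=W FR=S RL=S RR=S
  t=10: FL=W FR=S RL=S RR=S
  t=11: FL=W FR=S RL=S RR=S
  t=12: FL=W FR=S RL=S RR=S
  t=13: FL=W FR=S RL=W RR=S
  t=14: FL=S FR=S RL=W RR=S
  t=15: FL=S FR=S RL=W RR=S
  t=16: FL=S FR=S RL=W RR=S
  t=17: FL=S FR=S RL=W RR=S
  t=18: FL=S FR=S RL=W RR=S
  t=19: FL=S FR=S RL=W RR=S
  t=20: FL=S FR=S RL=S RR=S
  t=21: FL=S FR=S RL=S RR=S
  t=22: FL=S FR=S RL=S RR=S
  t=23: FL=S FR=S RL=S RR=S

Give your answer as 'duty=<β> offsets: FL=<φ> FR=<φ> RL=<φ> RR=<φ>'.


duty=17 offsets: FL=10 FR=16 RL=4 RR=17

duty β = stance ticks per leg = 17
FL: stance ticks = 17; W→S at t=14 → φ=10
FR: stance ticks = 17; W→S at t=8 → φ=16
RL: stance ticks = 17; W→S at t=20 → φ=4
RR: stance ticks = 17; W→S at t=7 → φ=17
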